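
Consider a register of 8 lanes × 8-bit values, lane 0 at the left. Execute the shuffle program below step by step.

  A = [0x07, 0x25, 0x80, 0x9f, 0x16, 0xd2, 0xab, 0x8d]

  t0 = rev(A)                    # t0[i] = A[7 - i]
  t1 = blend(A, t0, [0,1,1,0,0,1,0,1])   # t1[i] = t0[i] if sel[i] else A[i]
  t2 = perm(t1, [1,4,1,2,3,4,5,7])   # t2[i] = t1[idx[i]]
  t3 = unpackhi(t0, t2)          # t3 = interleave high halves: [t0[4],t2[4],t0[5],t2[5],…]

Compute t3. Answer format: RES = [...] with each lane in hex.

RES = [0x9f, 0x9f, 0x80, 0x16, 0x25, 0x80, 0x07, 0x07]

  t0: 8d ab d2 16 9f 80 25 07
  t1: 07 ab d2 9f 16 80 ab 07
  t2: ab 16 ab d2 9f 16 80 07
  t3: 9f 9f 80 16 25 80 07 07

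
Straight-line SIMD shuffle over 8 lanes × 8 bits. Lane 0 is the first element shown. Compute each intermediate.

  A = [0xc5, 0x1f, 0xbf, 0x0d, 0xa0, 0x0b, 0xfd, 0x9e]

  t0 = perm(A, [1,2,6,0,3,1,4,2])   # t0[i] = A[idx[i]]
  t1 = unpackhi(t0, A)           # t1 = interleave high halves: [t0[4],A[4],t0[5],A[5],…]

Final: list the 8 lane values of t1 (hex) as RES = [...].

RES = [ 0x0d  0xa0  0x1f  0x0b  0xa0  0xfd  0xbf  0x9e ]

  t0: 1f bf fd c5 0d 1f a0 bf
  t1: 0d a0 1f 0b a0 fd bf 9e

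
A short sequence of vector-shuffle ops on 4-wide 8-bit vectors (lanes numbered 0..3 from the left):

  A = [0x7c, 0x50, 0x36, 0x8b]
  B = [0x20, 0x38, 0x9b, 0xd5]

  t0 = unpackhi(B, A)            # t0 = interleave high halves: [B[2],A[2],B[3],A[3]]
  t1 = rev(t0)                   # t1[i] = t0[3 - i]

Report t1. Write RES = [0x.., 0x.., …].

RES = [ 0x8b  0xd5  0x36  0x9b ]

t0 = [0x9b, 0x36, 0xd5, 0x8b]
t1 = [0x8b, 0xd5, 0x36, 0x9b]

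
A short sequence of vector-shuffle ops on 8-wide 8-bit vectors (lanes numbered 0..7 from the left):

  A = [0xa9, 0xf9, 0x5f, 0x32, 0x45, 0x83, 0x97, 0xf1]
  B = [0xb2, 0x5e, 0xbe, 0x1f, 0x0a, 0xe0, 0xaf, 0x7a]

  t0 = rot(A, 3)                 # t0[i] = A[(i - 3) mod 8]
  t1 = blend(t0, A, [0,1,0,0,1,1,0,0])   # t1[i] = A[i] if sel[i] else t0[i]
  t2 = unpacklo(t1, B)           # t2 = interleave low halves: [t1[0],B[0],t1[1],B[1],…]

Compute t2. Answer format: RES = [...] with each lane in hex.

RES = [ 0x83  0xb2  0xf9  0x5e  0xf1  0xbe  0xa9  0x1f ]

  t0: 83 97 f1 a9 f9 5f 32 45
  t1: 83 f9 f1 a9 45 83 32 45
  t2: 83 b2 f9 5e f1 be a9 1f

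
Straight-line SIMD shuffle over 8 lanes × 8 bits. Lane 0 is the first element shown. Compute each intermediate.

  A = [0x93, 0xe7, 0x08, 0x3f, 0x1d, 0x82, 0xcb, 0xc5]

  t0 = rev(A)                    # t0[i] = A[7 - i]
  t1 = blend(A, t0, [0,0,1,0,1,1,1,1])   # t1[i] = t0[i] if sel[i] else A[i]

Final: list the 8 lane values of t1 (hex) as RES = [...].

  t0: c5 cb 82 1d 3f 08 e7 93
  t1: 93 e7 82 3f 3f 08 e7 93

RES = [ 0x93  0xe7  0x82  0x3f  0x3f  0x08  0xe7  0x93 ]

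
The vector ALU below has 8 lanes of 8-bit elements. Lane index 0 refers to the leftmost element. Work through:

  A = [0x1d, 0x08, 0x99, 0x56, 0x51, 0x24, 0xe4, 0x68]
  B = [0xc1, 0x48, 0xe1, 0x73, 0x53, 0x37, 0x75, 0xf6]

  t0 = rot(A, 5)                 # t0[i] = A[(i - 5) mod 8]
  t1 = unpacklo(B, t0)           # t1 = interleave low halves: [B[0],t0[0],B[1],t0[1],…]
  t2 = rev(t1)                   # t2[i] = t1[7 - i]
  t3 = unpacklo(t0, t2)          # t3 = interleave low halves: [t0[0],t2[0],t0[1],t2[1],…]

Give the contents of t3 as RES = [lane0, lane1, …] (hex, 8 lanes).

RES = [ 0x56  0xe4  0x51  0x73  0x24  0x24  0xe4  0xe1 ]

  t0: 56 51 24 e4 68 1d 08 99
  t1: c1 56 48 51 e1 24 73 e4
  t2: e4 73 24 e1 51 48 56 c1
  t3: 56 e4 51 73 24 24 e4 e1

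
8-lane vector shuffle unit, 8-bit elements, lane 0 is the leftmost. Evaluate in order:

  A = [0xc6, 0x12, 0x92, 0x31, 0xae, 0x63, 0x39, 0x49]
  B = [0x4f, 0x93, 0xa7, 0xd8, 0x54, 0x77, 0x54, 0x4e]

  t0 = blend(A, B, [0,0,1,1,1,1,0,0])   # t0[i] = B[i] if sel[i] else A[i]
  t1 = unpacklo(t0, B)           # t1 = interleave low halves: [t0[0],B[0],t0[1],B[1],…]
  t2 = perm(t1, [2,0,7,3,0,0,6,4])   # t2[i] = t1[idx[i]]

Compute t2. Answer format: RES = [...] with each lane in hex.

t0 = [0xc6, 0x12, 0xa7, 0xd8, 0x54, 0x77, 0x39, 0x49]
t1 = [0xc6, 0x4f, 0x12, 0x93, 0xa7, 0xa7, 0xd8, 0xd8]
t2 = [0x12, 0xc6, 0xd8, 0x93, 0xc6, 0xc6, 0xd8, 0xa7]

RES = [0x12, 0xc6, 0xd8, 0x93, 0xc6, 0xc6, 0xd8, 0xa7]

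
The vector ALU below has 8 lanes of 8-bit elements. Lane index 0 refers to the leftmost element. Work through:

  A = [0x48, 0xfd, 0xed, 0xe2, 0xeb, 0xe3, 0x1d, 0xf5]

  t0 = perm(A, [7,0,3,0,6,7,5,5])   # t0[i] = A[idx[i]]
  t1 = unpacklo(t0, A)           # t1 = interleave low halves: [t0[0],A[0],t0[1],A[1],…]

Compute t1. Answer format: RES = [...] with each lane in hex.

RES = [ 0xf5  0x48  0x48  0xfd  0xe2  0xed  0x48  0xe2 ]

  t0: f5 48 e2 48 1d f5 e3 e3
  t1: f5 48 48 fd e2 ed 48 e2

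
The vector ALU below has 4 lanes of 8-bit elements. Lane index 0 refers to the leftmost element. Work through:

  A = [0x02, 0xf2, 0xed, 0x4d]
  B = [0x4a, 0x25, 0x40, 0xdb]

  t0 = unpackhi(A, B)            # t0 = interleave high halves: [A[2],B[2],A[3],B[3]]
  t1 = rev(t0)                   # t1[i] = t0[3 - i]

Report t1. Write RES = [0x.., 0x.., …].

t0 = [0xed, 0x40, 0x4d, 0xdb]
t1 = [0xdb, 0x4d, 0x40, 0xed]

RES = [ 0xdb  0x4d  0x40  0xed ]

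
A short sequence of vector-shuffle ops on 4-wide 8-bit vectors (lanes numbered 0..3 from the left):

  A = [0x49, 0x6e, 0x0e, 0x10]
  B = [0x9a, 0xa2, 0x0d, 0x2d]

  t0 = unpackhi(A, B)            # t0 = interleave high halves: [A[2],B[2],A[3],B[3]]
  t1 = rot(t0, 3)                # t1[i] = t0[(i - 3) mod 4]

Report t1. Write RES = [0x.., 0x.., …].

RES = [ 0x0d  0x10  0x2d  0x0e ]

t0 = [0x0e, 0x0d, 0x10, 0x2d]
t1 = [0x0d, 0x10, 0x2d, 0x0e]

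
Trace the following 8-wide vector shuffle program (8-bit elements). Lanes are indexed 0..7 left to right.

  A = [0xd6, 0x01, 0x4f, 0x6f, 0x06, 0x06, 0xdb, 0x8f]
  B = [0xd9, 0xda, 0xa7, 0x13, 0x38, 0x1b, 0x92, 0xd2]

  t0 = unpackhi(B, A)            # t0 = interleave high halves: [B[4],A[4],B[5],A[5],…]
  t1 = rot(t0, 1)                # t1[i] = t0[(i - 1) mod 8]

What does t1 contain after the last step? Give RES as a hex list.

RES = [0x8f, 0x38, 0x06, 0x1b, 0x06, 0x92, 0xdb, 0xd2]

t0 = [0x38, 0x06, 0x1b, 0x06, 0x92, 0xdb, 0xd2, 0x8f]
t1 = [0x8f, 0x38, 0x06, 0x1b, 0x06, 0x92, 0xdb, 0xd2]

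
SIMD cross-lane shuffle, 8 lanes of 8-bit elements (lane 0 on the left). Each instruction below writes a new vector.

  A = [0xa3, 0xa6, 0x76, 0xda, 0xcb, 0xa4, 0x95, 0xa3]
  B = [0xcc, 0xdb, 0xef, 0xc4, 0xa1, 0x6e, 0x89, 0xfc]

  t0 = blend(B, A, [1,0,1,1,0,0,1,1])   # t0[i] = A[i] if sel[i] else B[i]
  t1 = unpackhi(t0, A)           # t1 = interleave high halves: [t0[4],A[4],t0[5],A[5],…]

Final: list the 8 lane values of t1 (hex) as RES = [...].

RES = [ 0xa1  0xcb  0x6e  0xa4  0x95  0x95  0xa3  0xa3 ]

t0 = [0xa3, 0xdb, 0x76, 0xda, 0xa1, 0x6e, 0x95, 0xa3]
t1 = [0xa1, 0xcb, 0x6e, 0xa4, 0x95, 0x95, 0xa3, 0xa3]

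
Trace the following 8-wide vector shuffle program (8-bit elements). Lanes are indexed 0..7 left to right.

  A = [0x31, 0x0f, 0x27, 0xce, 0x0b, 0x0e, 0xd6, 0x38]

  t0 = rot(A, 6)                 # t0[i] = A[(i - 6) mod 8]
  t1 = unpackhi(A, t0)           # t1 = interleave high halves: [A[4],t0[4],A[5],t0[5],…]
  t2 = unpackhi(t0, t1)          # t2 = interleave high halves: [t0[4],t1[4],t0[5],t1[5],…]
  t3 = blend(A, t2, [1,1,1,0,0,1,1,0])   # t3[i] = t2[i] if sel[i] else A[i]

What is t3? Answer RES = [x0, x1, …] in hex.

t0 = [0x27, 0xce, 0x0b, 0x0e, 0xd6, 0x38, 0x31, 0x0f]
t1 = [0x0b, 0xd6, 0x0e, 0x38, 0xd6, 0x31, 0x38, 0x0f]
t2 = [0xd6, 0xd6, 0x38, 0x31, 0x31, 0x38, 0x0f, 0x0f]
t3 = [0xd6, 0xd6, 0x38, 0xce, 0x0b, 0x38, 0x0f, 0x38]

RES = [ 0xd6  0xd6  0x38  0xce  0x0b  0x38  0x0f  0x38 ]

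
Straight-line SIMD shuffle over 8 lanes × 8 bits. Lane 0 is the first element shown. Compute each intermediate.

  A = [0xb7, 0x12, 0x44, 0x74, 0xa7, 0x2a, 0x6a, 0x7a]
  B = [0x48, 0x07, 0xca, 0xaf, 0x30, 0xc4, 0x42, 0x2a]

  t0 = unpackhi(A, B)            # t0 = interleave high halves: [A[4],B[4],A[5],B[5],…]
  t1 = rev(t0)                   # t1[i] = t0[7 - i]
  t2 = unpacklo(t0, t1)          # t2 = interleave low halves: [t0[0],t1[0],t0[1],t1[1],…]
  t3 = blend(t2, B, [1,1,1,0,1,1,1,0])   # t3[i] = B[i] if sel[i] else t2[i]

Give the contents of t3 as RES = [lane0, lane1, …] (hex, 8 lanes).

RES = [0x48, 0x07, 0xca, 0x7a, 0x30, 0xc4, 0x42, 0x6a]

→ t0 |a7|30|2a|c4|6a|42|7a|2a|
→ t1 |2a|7a|42|6a|c4|2a|30|a7|
→ t2 |a7|2a|30|7a|2a|42|c4|6a|
→ t3 |48|07|ca|7a|30|c4|42|6a|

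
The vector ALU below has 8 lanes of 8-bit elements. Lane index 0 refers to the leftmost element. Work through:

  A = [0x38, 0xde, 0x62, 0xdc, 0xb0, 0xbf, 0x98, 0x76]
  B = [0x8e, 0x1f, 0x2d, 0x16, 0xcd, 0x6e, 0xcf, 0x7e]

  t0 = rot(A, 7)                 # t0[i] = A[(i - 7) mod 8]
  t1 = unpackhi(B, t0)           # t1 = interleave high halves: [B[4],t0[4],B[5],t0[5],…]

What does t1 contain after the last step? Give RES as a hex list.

RES = [0xcd, 0xbf, 0x6e, 0x98, 0xcf, 0x76, 0x7e, 0x38]

t0 = [0xde, 0x62, 0xdc, 0xb0, 0xbf, 0x98, 0x76, 0x38]
t1 = [0xcd, 0xbf, 0x6e, 0x98, 0xcf, 0x76, 0x7e, 0x38]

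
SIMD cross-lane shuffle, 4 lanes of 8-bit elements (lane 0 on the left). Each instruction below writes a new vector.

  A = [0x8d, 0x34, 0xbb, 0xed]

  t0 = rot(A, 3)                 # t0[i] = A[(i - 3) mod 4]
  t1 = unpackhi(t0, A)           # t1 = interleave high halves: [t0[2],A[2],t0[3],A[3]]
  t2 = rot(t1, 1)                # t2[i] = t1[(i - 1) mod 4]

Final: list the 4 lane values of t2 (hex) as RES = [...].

  t0: 34 bb ed 8d
  t1: ed bb 8d ed
  t2: ed ed bb 8d

RES = [0xed, 0xed, 0xbb, 0x8d]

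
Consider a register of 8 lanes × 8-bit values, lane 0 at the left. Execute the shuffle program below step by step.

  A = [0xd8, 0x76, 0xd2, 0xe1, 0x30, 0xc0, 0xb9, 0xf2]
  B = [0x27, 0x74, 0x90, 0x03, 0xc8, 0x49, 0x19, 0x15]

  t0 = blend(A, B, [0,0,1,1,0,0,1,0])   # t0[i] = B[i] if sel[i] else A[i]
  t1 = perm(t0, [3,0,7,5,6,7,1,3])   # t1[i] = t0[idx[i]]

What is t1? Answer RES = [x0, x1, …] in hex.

RES = [0x03, 0xd8, 0xf2, 0xc0, 0x19, 0xf2, 0x76, 0x03]

  t0: d8 76 90 03 30 c0 19 f2
  t1: 03 d8 f2 c0 19 f2 76 03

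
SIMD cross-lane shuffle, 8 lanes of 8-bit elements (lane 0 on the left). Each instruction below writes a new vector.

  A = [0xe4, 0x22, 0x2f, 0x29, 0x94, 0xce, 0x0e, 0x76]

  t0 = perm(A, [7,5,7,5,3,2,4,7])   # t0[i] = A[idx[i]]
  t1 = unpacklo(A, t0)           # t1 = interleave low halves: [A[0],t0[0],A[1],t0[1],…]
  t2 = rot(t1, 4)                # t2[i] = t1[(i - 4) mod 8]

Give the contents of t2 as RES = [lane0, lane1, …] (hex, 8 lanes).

RES = [ 0x2f  0x76  0x29  0xce  0xe4  0x76  0x22  0xce ]

  t0: 76 ce 76 ce 29 2f 94 76
  t1: e4 76 22 ce 2f 76 29 ce
  t2: 2f 76 29 ce e4 76 22 ce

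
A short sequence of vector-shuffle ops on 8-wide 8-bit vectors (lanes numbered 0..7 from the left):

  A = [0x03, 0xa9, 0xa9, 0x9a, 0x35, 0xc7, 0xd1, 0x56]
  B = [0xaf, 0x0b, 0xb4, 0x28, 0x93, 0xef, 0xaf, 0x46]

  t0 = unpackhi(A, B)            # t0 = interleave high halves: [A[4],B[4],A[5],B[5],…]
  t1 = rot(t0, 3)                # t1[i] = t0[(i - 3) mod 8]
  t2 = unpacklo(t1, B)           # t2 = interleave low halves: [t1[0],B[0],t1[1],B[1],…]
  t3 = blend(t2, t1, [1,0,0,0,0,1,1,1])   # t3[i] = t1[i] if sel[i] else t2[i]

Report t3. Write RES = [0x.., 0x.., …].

RES = [ 0xaf  0xaf  0x56  0x0b  0x46  0xc7  0xef  0xd1 ]

→ t0 |35|93|c7|ef|d1|af|56|46|
→ t1 |af|56|46|35|93|c7|ef|d1|
→ t2 |af|af|56|0b|46|b4|35|28|
→ t3 |af|af|56|0b|46|c7|ef|d1|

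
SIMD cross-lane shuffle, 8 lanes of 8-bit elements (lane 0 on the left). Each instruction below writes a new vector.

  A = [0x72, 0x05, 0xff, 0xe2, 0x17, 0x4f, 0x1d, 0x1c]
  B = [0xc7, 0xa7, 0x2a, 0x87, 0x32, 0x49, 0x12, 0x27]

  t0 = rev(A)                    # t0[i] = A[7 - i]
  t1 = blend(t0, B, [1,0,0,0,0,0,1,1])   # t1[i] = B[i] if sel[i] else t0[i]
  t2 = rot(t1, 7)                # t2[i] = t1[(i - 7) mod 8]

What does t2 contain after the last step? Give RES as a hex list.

→ t0 |1c|1d|4f|17|e2|ff|05|72|
→ t1 |c7|1d|4f|17|e2|ff|12|27|
→ t2 |1d|4f|17|e2|ff|12|27|c7|

RES = [0x1d, 0x4f, 0x17, 0xe2, 0xff, 0x12, 0x27, 0xc7]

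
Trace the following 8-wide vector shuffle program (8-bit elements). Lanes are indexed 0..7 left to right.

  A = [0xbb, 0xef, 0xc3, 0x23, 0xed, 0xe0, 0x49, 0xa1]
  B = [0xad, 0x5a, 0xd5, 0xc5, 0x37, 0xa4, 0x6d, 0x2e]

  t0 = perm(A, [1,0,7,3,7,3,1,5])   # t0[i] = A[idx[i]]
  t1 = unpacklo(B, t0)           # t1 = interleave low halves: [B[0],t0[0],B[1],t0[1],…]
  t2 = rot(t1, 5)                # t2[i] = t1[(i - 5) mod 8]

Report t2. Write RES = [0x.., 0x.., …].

RES = [0xbb, 0xd5, 0xa1, 0xc5, 0x23, 0xad, 0xef, 0x5a]

t0 = [0xef, 0xbb, 0xa1, 0x23, 0xa1, 0x23, 0xef, 0xe0]
t1 = [0xad, 0xef, 0x5a, 0xbb, 0xd5, 0xa1, 0xc5, 0x23]
t2 = [0xbb, 0xd5, 0xa1, 0xc5, 0x23, 0xad, 0xef, 0x5a]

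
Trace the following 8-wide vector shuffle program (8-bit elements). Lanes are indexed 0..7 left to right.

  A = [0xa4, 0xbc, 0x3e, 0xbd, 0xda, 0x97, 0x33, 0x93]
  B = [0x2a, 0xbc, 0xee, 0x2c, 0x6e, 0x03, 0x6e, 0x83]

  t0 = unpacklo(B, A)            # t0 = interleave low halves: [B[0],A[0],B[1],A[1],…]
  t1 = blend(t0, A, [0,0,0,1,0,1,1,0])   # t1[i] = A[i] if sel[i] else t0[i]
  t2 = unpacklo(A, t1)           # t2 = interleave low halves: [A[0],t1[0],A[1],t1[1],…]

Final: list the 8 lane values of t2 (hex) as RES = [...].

RES = [ 0xa4  0x2a  0xbc  0xa4  0x3e  0xbc  0xbd  0xbd ]

t0 = [0x2a, 0xa4, 0xbc, 0xbc, 0xee, 0x3e, 0x2c, 0xbd]
t1 = [0x2a, 0xa4, 0xbc, 0xbd, 0xee, 0x97, 0x33, 0xbd]
t2 = [0xa4, 0x2a, 0xbc, 0xa4, 0x3e, 0xbc, 0xbd, 0xbd]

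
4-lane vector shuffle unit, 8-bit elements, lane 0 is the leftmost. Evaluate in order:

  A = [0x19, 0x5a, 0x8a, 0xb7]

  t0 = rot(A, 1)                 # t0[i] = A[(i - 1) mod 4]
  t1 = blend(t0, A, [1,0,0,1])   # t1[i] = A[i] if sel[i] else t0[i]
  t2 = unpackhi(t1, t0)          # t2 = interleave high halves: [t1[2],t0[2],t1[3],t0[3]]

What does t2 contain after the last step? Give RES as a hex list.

RES = [0x5a, 0x5a, 0xb7, 0x8a]

  t0: b7 19 5a 8a
  t1: 19 19 5a b7
  t2: 5a 5a b7 8a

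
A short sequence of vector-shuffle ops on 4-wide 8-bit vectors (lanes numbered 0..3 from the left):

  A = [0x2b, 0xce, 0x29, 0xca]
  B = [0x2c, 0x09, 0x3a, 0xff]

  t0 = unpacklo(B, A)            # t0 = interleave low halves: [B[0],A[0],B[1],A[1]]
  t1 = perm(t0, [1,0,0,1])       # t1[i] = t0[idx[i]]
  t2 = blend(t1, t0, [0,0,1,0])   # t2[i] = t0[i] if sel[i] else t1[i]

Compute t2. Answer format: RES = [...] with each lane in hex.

RES = [ 0x2b  0x2c  0x09  0x2b ]

→ t0 |2c|2b|09|ce|
→ t1 |2b|2c|2c|2b|
→ t2 |2b|2c|09|2b|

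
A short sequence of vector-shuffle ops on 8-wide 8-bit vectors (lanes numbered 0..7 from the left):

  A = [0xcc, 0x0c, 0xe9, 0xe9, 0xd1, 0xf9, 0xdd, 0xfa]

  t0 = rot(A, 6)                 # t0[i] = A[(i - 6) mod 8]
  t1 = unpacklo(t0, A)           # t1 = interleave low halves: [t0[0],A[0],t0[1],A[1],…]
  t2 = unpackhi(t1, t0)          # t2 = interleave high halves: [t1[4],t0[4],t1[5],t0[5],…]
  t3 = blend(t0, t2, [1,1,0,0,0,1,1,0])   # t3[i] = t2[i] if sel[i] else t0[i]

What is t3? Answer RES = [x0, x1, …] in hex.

→ t0 |e9|e9|d1|f9|dd|fa|cc|0c|
→ t1 |e9|cc|e9|0c|d1|e9|f9|e9|
→ t2 |d1|dd|e9|fa|f9|cc|e9|0c|
→ t3 |d1|dd|d1|f9|dd|cc|e9|0c|

RES = [0xd1, 0xdd, 0xd1, 0xf9, 0xdd, 0xcc, 0xe9, 0x0c]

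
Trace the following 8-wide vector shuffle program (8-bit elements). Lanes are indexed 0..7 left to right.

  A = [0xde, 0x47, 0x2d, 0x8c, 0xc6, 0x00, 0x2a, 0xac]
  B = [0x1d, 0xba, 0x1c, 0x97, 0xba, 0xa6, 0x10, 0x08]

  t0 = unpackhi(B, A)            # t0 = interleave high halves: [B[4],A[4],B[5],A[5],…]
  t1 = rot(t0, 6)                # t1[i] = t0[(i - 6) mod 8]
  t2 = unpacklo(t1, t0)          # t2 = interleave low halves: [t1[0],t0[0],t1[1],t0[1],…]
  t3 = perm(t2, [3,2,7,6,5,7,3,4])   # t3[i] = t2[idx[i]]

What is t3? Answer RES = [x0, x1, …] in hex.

  t0: ba c6 a6 00 10 2a 08 ac
  t1: a6 00 10 2a 08 ac ba c6
  t2: a6 ba 00 c6 10 a6 2a 00
  t3: c6 00 00 2a a6 00 c6 10

RES = [ 0xc6  0x00  0x00  0x2a  0xa6  0x00  0xc6  0x10 ]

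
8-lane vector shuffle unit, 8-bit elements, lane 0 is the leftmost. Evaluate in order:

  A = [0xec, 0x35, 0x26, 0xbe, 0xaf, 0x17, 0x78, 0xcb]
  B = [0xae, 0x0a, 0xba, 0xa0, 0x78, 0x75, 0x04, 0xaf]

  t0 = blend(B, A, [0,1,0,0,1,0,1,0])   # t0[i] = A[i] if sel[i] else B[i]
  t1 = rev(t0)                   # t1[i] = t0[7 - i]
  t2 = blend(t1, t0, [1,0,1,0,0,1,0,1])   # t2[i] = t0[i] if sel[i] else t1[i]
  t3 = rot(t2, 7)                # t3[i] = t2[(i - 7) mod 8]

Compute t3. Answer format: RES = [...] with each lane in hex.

t0 = [0xae, 0x35, 0xba, 0xa0, 0xaf, 0x75, 0x78, 0xaf]
t1 = [0xaf, 0x78, 0x75, 0xaf, 0xa0, 0xba, 0x35, 0xae]
t2 = [0xae, 0x78, 0xba, 0xaf, 0xa0, 0x75, 0x35, 0xaf]
t3 = [0x78, 0xba, 0xaf, 0xa0, 0x75, 0x35, 0xaf, 0xae]

RES = [0x78, 0xba, 0xaf, 0xa0, 0x75, 0x35, 0xaf, 0xae]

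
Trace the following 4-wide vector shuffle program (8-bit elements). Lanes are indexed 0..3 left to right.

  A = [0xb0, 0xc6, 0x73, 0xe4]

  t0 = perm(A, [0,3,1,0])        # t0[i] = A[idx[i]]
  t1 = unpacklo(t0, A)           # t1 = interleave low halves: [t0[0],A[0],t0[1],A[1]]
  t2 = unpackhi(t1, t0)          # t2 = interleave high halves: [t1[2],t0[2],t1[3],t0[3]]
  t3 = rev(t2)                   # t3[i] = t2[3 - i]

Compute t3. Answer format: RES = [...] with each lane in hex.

t0 = [0xb0, 0xe4, 0xc6, 0xb0]
t1 = [0xb0, 0xb0, 0xe4, 0xc6]
t2 = [0xe4, 0xc6, 0xc6, 0xb0]
t3 = [0xb0, 0xc6, 0xc6, 0xe4]

RES = [0xb0, 0xc6, 0xc6, 0xe4]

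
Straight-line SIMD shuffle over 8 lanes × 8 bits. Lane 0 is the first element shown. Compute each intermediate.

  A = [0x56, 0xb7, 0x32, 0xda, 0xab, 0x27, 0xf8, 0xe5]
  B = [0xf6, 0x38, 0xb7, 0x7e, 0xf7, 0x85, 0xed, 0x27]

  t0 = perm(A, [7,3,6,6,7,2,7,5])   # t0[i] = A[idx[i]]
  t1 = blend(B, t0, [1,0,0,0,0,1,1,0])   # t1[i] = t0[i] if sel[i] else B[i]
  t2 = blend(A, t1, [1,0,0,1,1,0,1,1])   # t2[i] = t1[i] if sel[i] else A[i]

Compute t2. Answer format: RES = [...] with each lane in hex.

→ t0 |e5|da|f8|f8|e5|32|e5|27|
→ t1 |e5|38|b7|7e|f7|32|e5|27|
→ t2 |e5|b7|32|7e|f7|27|e5|27|

RES = [ 0xe5  0xb7  0x32  0x7e  0xf7  0x27  0xe5  0x27 ]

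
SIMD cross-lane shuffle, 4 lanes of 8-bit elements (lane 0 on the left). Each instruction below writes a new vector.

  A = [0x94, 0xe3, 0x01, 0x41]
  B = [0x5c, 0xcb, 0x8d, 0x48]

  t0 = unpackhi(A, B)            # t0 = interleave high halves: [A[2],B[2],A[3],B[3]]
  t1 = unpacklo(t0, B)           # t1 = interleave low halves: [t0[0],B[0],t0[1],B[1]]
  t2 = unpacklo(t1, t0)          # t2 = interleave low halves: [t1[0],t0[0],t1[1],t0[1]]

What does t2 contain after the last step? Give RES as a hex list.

RES = [ 0x01  0x01  0x5c  0x8d ]

→ t0 |01|8d|41|48|
→ t1 |01|5c|8d|cb|
→ t2 |01|01|5c|8d|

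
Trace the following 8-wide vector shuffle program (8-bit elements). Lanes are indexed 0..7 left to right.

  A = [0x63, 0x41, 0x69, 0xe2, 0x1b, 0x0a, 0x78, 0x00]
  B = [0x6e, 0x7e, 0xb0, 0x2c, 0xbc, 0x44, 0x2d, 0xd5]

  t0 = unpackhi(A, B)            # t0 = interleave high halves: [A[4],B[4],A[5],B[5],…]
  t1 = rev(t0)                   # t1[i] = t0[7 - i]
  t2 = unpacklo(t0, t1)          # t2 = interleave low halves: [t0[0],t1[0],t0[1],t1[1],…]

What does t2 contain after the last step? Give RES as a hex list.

RES = [ 0x1b  0xd5  0xbc  0x00  0x0a  0x2d  0x44  0x78 ]

→ t0 |1b|bc|0a|44|78|2d|00|d5|
→ t1 |d5|00|2d|78|44|0a|bc|1b|
→ t2 |1b|d5|bc|00|0a|2d|44|78|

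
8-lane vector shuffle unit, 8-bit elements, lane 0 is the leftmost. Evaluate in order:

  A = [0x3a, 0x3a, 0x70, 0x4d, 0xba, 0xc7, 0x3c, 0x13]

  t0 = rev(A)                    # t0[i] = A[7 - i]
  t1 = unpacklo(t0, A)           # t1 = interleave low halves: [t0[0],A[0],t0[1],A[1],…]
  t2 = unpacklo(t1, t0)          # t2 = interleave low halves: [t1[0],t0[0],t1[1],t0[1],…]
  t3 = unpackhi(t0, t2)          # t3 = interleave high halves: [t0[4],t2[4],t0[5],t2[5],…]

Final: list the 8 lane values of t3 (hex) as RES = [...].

  t0: 13 3c c7 ba 4d 70 3a 3a
  t1: 13 3a 3c 3a c7 70 ba 4d
  t2: 13 13 3a 3c 3c c7 3a ba
  t3: 4d 3c 70 c7 3a 3a 3a ba

RES = [0x4d, 0x3c, 0x70, 0xc7, 0x3a, 0x3a, 0x3a, 0xba]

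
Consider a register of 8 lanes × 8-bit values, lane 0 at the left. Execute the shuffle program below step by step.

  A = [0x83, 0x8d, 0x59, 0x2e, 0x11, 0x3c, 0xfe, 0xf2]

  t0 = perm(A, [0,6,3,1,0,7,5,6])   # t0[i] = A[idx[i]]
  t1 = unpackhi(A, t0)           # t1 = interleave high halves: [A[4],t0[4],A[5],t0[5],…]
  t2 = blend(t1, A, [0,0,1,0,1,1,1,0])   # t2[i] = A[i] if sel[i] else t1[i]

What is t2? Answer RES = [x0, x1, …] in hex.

t0 = [0x83, 0xfe, 0x2e, 0x8d, 0x83, 0xf2, 0x3c, 0xfe]
t1 = [0x11, 0x83, 0x3c, 0xf2, 0xfe, 0x3c, 0xf2, 0xfe]
t2 = [0x11, 0x83, 0x59, 0xf2, 0x11, 0x3c, 0xfe, 0xfe]

RES = [0x11, 0x83, 0x59, 0xf2, 0x11, 0x3c, 0xfe, 0xfe]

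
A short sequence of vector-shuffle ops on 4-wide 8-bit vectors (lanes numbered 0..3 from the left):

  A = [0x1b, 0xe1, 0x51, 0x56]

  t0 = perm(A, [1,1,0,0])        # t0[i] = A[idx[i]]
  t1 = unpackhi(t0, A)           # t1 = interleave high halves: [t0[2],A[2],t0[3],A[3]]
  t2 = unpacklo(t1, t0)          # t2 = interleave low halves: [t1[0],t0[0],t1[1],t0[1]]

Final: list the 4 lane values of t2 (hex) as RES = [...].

→ t0 |e1|e1|1b|1b|
→ t1 |1b|51|1b|56|
→ t2 |1b|e1|51|e1|

RES = [0x1b, 0xe1, 0x51, 0xe1]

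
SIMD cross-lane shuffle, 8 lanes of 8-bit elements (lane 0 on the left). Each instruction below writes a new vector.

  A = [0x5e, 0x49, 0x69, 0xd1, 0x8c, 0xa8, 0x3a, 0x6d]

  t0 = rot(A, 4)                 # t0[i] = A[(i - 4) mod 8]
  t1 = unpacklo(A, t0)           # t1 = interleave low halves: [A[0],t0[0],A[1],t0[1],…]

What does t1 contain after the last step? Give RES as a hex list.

RES = [0x5e, 0x8c, 0x49, 0xa8, 0x69, 0x3a, 0xd1, 0x6d]

t0 = [0x8c, 0xa8, 0x3a, 0x6d, 0x5e, 0x49, 0x69, 0xd1]
t1 = [0x5e, 0x8c, 0x49, 0xa8, 0x69, 0x3a, 0xd1, 0x6d]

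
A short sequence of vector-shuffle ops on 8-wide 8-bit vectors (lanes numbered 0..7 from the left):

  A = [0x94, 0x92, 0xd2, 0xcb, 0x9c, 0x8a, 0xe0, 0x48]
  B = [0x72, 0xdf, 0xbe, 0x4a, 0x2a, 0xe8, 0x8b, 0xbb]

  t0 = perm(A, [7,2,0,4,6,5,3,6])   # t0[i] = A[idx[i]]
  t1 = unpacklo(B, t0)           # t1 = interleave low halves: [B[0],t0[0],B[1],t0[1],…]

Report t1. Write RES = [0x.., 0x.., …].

RES = [ 0x72  0x48  0xdf  0xd2  0xbe  0x94  0x4a  0x9c ]

  t0: 48 d2 94 9c e0 8a cb e0
  t1: 72 48 df d2 be 94 4a 9c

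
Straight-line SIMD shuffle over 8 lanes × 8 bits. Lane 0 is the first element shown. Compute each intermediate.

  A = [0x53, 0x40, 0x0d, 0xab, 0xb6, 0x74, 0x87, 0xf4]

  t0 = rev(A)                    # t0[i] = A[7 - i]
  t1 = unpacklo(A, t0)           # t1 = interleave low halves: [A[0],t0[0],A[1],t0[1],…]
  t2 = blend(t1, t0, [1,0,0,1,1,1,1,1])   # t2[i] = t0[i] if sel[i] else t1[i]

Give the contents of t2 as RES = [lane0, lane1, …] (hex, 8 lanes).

RES = [0xf4, 0xf4, 0x40, 0xb6, 0xab, 0x0d, 0x40, 0x53]

  t0: f4 87 74 b6 ab 0d 40 53
  t1: 53 f4 40 87 0d 74 ab b6
  t2: f4 f4 40 b6 ab 0d 40 53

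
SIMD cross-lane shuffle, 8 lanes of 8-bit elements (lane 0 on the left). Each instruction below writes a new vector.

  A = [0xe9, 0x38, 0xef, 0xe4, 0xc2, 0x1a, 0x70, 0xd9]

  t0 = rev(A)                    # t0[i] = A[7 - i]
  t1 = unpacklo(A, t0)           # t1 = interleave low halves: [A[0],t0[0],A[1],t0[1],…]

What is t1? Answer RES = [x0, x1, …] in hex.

t0 = [0xd9, 0x70, 0x1a, 0xc2, 0xe4, 0xef, 0x38, 0xe9]
t1 = [0xe9, 0xd9, 0x38, 0x70, 0xef, 0x1a, 0xe4, 0xc2]

RES = [ 0xe9  0xd9  0x38  0x70  0xef  0x1a  0xe4  0xc2 ]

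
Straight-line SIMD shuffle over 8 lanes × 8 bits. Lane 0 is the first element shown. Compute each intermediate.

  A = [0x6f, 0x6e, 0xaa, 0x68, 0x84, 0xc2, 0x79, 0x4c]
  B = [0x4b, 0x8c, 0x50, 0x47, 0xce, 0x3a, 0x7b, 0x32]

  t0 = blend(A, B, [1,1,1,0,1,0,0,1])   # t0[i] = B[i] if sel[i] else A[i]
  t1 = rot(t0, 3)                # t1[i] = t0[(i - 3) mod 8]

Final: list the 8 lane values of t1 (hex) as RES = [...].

RES = [0xc2, 0x79, 0x32, 0x4b, 0x8c, 0x50, 0x68, 0xce]

  t0: 4b 8c 50 68 ce c2 79 32
  t1: c2 79 32 4b 8c 50 68 ce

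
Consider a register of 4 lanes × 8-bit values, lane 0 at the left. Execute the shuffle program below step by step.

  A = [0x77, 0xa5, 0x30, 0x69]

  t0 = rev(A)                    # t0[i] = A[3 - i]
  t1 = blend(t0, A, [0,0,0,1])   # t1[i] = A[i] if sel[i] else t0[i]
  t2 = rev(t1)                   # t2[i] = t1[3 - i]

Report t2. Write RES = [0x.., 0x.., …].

RES = [0x69, 0xa5, 0x30, 0x69]

→ t0 |69|30|a5|77|
→ t1 |69|30|a5|69|
→ t2 |69|a5|30|69|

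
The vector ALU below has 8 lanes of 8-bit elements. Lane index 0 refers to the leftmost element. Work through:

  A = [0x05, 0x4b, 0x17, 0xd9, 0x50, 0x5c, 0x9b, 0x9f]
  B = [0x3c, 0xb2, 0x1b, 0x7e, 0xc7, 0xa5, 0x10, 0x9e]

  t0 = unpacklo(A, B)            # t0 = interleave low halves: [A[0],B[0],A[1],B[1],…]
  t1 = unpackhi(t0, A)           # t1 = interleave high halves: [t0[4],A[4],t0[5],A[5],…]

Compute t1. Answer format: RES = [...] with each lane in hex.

t0 = [0x05, 0x3c, 0x4b, 0xb2, 0x17, 0x1b, 0xd9, 0x7e]
t1 = [0x17, 0x50, 0x1b, 0x5c, 0xd9, 0x9b, 0x7e, 0x9f]

RES = [ 0x17  0x50  0x1b  0x5c  0xd9  0x9b  0x7e  0x9f ]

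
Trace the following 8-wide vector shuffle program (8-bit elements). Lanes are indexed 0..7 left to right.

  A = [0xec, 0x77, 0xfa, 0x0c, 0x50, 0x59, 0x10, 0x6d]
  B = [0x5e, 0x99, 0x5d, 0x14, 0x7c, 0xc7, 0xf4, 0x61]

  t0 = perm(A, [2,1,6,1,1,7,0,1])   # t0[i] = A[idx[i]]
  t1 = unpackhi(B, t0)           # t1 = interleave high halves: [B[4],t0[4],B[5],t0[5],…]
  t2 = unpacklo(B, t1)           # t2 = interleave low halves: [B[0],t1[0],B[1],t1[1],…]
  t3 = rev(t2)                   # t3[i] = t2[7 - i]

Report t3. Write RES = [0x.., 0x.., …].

  t0: fa 77 10 77 77 6d ec 77
  t1: 7c 77 c7 6d f4 ec 61 77
  t2: 5e 7c 99 77 5d c7 14 6d
  t3: 6d 14 c7 5d 77 99 7c 5e

RES = [0x6d, 0x14, 0xc7, 0x5d, 0x77, 0x99, 0x7c, 0x5e]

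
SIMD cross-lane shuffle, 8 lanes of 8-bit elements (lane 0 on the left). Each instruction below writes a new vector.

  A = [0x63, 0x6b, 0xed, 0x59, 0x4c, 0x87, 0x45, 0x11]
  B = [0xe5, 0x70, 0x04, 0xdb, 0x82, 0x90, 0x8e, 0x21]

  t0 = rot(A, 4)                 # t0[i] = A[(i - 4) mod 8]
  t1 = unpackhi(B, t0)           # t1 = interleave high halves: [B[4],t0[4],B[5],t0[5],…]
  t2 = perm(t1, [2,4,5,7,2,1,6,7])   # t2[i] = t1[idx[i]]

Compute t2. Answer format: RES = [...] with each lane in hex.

RES = [ 0x90  0x8e  0xed  0x59  0x90  0x63  0x21  0x59 ]

  t0: 4c 87 45 11 63 6b ed 59
  t1: 82 63 90 6b 8e ed 21 59
  t2: 90 8e ed 59 90 63 21 59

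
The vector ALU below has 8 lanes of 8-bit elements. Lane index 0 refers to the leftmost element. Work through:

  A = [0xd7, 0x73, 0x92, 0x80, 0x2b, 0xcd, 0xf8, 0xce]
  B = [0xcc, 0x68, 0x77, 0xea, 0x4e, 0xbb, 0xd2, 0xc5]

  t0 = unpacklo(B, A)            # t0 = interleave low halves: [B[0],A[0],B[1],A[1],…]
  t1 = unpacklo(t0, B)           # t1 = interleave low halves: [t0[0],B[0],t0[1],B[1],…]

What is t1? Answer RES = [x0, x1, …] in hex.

t0 = [0xcc, 0xd7, 0x68, 0x73, 0x77, 0x92, 0xea, 0x80]
t1 = [0xcc, 0xcc, 0xd7, 0x68, 0x68, 0x77, 0x73, 0xea]

RES = [0xcc, 0xcc, 0xd7, 0x68, 0x68, 0x77, 0x73, 0xea]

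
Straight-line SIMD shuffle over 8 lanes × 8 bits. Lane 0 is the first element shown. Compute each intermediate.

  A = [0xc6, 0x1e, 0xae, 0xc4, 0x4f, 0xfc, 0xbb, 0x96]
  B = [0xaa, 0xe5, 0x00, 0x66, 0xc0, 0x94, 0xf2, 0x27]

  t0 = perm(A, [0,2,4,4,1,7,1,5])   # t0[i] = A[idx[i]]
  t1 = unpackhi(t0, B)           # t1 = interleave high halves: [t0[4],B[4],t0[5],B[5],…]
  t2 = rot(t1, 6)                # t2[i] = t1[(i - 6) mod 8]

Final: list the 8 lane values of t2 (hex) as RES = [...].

  t0: c6 ae 4f 4f 1e 96 1e fc
  t1: 1e c0 96 94 1e f2 fc 27
  t2: 96 94 1e f2 fc 27 1e c0

RES = [0x96, 0x94, 0x1e, 0xf2, 0xfc, 0x27, 0x1e, 0xc0]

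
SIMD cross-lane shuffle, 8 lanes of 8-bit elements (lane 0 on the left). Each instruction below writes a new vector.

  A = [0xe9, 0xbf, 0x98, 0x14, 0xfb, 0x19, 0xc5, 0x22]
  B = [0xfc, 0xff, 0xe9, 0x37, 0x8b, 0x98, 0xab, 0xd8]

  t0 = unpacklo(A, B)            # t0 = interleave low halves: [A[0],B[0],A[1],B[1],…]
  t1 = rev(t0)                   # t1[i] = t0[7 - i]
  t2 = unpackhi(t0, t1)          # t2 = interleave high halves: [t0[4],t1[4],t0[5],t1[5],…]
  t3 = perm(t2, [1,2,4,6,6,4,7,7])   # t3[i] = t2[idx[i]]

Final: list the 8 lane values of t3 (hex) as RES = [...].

RES = [ 0xff  0xe9  0x14  0x37  0x37  0x14  0xe9  0xe9 ]

→ t0 |e9|fc|bf|ff|98|e9|14|37|
→ t1 |37|14|e9|98|ff|bf|fc|e9|
→ t2 |98|ff|e9|bf|14|fc|37|e9|
→ t3 |ff|e9|14|37|37|14|e9|e9|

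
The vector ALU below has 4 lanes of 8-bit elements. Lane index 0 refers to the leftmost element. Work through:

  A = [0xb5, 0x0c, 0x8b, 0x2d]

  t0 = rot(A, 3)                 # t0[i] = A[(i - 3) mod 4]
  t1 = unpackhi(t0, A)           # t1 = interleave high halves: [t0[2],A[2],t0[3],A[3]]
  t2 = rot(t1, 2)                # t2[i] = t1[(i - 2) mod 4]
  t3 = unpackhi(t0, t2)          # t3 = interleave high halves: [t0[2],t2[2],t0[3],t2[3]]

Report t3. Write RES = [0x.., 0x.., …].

t0 = [0x0c, 0x8b, 0x2d, 0xb5]
t1 = [0x2d, 0x8b, 0xb5, 0x2d]
t2 = [0xb5, 0x2d, 0x2d, 0x8b]
t3 = [0x2d, 0x2d, 0xb5, 0x8b]

RES = [ 0x2d  0x2d  0xb5  0x8b ]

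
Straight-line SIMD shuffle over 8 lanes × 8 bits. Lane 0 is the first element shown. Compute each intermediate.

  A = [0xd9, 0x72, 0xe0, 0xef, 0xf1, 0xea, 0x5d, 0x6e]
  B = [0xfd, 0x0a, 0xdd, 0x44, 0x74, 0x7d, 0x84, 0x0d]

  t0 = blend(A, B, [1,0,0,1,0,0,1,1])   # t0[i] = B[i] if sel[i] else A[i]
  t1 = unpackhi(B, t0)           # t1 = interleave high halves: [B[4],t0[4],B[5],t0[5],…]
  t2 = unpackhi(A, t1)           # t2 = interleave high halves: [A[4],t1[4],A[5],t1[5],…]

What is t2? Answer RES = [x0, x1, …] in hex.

t0 = [0xfd, 0x72, 0xe0, 0x44, 0xf1, 0xea, 0x84, 0x0d]
t1 = [0x74, 0xf1, 0x7d, 0xea, 0x84, 0x84, 0x0d, 0x0d]
t2 = [0xf1, 0x84, 0xea, 0x84, 0x5d, 0x0d, 0x6e, 0x0d]

RES = [ 0xf1  0x84  0xea  0x84  0x5d  0x0d  0x6e  0x0d ]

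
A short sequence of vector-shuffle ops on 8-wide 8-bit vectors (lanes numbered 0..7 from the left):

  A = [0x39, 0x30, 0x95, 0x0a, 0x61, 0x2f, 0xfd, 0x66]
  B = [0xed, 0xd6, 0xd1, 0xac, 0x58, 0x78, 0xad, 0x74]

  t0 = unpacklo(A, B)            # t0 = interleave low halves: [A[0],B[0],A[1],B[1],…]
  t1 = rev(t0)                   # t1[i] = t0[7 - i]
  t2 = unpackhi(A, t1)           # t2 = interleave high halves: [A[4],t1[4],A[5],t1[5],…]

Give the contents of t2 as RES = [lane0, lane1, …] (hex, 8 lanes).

t0 = [0x39, 0xed, 0x30, 0xd6, 0x95, 0xd1, 0x0a, 0xac]
t1 = [0xac, 0x0a, 0xd1, 0x95, 0xd6, 0x30, 0xed, 0x39]
t2 = [0x61, 0xd6, 0x2f, 0x30, 0xfd, 0xed, 0x66, 0x39]

RES = [0x61, 0xd6, 0x2f, 0x30, 0xfd, 0xed, 0x66, 0x39]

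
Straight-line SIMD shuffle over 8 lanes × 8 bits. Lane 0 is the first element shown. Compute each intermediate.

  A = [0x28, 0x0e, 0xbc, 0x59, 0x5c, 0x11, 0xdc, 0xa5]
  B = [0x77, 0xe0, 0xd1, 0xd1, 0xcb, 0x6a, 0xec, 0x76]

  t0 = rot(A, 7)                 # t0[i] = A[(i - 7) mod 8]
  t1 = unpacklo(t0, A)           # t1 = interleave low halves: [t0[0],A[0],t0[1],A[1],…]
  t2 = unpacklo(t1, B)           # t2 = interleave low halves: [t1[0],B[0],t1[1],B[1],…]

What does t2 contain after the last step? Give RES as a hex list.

  t0: 0e bc 59 5c 11 dc a5 28
  t1: 0e 28 bc 0e 59 bc 5c 59
  t2: 0e 77 28 e0 bc d1 0e d1

RES = [ 0x0e  0x77  0x28  0xe0  0xbc  0xd1  0x0e  0xd1 ]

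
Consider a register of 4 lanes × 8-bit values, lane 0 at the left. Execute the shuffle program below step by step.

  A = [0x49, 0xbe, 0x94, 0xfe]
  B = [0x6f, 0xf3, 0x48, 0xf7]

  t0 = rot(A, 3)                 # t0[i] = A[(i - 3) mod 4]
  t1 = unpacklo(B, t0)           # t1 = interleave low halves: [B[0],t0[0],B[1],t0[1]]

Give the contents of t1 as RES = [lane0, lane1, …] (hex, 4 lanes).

→ t0 |be|94|fe|49|
→ t1 |6f|be|f3|94|

RES = [ 0x6f  0xbe  0xf3  0x94 ]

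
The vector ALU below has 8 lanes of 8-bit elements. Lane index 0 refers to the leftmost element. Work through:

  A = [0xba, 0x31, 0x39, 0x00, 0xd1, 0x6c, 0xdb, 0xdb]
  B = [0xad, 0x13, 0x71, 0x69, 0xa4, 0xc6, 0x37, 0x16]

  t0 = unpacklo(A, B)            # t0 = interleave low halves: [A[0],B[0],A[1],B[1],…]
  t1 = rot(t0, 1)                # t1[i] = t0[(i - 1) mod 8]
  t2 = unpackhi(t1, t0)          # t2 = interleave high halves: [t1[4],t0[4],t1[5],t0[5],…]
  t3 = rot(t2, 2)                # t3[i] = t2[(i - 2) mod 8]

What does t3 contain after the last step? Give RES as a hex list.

t0 = [0xba, 0xad, 0x31, 0x13, 0x39, 0x71, 0x00, 0x69]
t1 = [0x69, 0xba, 0xad, 0x31, 0x13, 0x39, 0x71, 0x00]
t2 = [0x13, 0x39, 0x39, 0x71, 0x71, 0x00, 0x00, 0x69]
t3 = [0x00, 0x69, 0x13, 0x39, 0x39, 0x71, 0x71, 0x00]

RES = [ 0x00  0x69  0x13  0x39  0x39  0x71  0x71  0x00 ]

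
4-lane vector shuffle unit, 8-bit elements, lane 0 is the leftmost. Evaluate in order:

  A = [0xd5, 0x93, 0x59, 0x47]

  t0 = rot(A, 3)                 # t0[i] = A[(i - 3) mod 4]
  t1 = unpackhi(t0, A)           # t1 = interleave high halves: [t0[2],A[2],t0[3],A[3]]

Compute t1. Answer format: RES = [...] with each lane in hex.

→ t0 |93|59|47|d5|
→ t1 |47|59|d5|47|

RES = [0x47, 0x59, 0xd5, 0x47]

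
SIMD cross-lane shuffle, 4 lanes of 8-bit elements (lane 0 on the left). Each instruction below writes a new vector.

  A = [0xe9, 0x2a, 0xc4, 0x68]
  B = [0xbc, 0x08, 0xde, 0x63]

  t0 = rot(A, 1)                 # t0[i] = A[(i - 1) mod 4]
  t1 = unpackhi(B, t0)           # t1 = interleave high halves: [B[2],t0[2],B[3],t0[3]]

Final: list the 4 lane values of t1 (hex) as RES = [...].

RES = [0xde, 0x2a, 0x63, 0xc4]

t0 = [0x68, 0xe9, 0x2a, 0xc4]
t1 = [0xde, 0x2a, 0x63, 0xc4]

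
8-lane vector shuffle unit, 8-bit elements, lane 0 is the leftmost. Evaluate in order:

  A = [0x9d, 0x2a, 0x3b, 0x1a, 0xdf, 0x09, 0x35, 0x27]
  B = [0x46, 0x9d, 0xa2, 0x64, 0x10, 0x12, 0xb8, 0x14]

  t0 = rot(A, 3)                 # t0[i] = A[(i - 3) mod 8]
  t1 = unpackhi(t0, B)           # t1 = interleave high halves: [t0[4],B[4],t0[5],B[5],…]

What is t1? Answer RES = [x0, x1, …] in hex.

RES = [0x2a, 0x10, 0x3b, 0x12, 0x1a, 0xb8, 0xdf, 0x14]

→ t0 |09|35|27|9d|2a|3b|1a|df|
→ t1 |2a|10|3b|12|1a|b8|df|14|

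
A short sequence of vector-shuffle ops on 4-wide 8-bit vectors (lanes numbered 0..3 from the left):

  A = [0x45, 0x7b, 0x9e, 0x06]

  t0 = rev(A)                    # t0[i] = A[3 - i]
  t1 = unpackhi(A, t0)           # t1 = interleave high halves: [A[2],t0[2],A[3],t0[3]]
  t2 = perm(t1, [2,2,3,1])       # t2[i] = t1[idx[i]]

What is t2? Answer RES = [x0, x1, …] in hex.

RES = [0x06, 0x06, 0x45, 0x7b]

  t0: 06 9e 7b 45
  t1: 9e 7b 06 45
  t2: 06 06 45 7b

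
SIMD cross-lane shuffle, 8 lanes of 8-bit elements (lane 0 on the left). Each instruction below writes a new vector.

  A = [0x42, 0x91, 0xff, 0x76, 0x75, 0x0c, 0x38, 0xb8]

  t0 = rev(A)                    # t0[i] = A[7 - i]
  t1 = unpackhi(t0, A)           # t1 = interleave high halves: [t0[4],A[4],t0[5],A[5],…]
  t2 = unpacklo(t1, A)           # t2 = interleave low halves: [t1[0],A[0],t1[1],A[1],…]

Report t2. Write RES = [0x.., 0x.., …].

RES = [0x76, 0x42, 0x75, 0x91, 0xff, 0xff, 0x0c, 0x76]

  t0: b8 38 0c 75 76 ff 91 42
  t1: 76 75 ff 0c 91 38 42 b8
  t2: 76 42 75 91 ff ff 0c 76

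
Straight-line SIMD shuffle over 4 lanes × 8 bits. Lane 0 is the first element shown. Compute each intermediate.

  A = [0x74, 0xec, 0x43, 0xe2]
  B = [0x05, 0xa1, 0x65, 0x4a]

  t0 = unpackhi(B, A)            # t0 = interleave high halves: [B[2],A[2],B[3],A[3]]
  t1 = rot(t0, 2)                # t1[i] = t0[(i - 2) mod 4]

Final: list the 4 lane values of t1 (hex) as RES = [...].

RES = [0x4a, 0xe2, 0x65, 0x43]

  t0: 65 43 4a e2
  t1: 4a e2 65 43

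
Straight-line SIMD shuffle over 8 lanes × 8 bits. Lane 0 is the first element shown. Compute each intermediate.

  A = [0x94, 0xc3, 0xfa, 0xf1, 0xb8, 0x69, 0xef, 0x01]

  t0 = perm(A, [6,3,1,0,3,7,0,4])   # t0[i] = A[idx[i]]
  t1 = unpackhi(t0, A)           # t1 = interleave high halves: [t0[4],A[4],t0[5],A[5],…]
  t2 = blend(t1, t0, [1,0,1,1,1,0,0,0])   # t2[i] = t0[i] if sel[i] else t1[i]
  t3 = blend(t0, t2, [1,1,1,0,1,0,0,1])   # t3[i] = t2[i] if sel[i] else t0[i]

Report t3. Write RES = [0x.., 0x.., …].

RES = [ 0xef  0xb8  0xc3  0x94  0xf1  0x01  0x94  0x01 ]

→ t0 |ef|f1|c3|94|f1|01|94|b8|
→ t1 |f1|b8|01|69|94|ef|b8|01|
→ t2 |ef|b8|c3|94|f1|ef|b8|01|
→ t3 |ef|b8|c3|94|f1|01|94|01|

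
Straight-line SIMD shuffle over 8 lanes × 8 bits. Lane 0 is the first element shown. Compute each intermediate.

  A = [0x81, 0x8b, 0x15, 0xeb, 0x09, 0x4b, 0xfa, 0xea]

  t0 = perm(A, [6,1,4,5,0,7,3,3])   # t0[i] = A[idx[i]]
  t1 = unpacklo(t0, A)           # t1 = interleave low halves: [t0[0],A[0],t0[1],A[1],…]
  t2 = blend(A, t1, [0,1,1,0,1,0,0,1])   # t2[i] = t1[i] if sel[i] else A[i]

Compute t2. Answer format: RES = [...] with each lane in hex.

→ t0 |fa|8b|09|4b|81|ea|eb|eb|
→ t1 |fa|81|8b|8b|09|15|4b|eb|
→ t2 |81|81|8b|eb|09|4b|fa|eb|

RES = [ 0x81  0x81  0x8b  0xeb  0x09  0x4b  0xfa  0xeb ]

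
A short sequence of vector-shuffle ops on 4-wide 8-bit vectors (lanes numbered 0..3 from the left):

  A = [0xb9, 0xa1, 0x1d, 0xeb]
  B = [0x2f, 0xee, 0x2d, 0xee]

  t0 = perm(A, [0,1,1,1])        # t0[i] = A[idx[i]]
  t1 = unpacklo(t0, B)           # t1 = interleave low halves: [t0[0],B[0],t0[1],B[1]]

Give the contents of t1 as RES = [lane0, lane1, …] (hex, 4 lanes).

RES = [0xb9, 0x2f, 0xa1, 0xee]

→ t0 |b9|a1|a1|a1|
→ t1 |b9|2f|a1|ee|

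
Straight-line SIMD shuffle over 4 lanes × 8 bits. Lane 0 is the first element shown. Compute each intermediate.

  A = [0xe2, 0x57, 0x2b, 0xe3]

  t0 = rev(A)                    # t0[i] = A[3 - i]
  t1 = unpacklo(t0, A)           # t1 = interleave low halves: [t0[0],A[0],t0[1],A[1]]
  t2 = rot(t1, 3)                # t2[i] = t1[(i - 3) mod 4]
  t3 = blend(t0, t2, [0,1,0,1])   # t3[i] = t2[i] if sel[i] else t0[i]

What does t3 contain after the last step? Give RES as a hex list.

t0 = [0xe3, 0x2b, 0x57, 0xe2]
t1 = [0xe3, 0xe2, 0x2b, 0x57]
t2 = [0xe2, 0x2b, 0x57, 0xe3]
t3 = [0xe3, 0x2b, 0x57, 0xe3]

RES = [ 0xe3  0x2b  0x57  0xe3 ]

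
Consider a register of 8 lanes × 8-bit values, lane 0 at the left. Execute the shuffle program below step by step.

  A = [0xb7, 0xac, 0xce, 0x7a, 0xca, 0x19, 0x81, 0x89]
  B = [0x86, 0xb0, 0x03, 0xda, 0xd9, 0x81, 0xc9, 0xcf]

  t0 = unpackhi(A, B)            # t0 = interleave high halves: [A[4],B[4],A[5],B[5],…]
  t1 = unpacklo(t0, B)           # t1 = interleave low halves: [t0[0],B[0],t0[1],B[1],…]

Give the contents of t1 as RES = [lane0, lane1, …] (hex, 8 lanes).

RES = [ 0xca  0x86  0xd9  0xb0  0x19  0x03  0x81  0xda ]

t0 = [0xca, 0xd9, 0x19, 0x81, 0x81, 0xc9, 0x89, 0xcf]
t1 = [0xca, 0x86, 0xd9, 0xb0, 0x19, 0x03, 0x81, 0xda]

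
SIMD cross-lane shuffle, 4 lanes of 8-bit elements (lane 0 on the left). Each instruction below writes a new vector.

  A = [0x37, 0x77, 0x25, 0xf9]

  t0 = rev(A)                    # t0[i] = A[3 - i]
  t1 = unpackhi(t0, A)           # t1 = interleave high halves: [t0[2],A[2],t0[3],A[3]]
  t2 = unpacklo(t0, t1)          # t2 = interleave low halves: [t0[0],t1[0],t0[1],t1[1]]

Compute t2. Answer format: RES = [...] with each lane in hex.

  t0: f9 25 77 37
  t1: 77 25 37 f9
  t2: f9 77 25 25

RES = [0xf9, 0x77, 0x25, 0x25]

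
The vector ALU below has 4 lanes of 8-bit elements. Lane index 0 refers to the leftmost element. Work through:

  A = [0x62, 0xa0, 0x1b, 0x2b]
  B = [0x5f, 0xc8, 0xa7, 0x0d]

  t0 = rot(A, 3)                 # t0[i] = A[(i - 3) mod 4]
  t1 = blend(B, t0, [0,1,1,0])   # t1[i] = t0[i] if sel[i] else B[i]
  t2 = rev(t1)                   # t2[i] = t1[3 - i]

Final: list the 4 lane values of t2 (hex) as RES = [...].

  t0: a0 1b 2b 62
  t1: 5f 1b 2b 0d
  t2: 0d 2b 1b 5f

RES = [ 0x0d  0x2b  0x1b  0x5f ]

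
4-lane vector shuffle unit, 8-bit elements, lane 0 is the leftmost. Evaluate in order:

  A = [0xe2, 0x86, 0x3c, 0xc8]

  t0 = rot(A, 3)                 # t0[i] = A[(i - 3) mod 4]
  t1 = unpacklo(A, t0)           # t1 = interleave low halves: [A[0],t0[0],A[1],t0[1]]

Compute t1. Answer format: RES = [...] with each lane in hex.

RES = [ 0xe2  0x86  0x86  0x3c ]

t0 = [0x86, 0x3c, 0xc8, 0xe2]
t1 = [0xe2, 0x86, 0x86, 0x3c]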